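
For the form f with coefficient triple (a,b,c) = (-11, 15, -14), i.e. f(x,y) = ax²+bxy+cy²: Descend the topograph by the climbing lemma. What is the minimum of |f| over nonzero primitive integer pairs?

translate: b→7 (≡-15 mod 22), so (11,-15,14)→(11,7,10)
flip: (11,7,10)→(10,-7,11)
reduced (well bottom): (10,-7,11) with a≤c, −a<b≤a
well minimum |f| = |-10| = 10 (negative-definite)

10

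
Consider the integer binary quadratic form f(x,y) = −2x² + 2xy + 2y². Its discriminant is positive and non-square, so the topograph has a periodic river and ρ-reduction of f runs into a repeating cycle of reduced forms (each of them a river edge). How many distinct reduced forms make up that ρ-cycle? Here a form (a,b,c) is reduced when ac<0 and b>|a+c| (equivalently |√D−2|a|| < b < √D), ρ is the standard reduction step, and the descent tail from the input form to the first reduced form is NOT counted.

D = 20, ⌊√D⌋ = 4
river: ρ → (2,2,-2)
river: ρ → (-2,2,2)
ρ-cycle length = 2 (tail of 0 descent steps not counted)

2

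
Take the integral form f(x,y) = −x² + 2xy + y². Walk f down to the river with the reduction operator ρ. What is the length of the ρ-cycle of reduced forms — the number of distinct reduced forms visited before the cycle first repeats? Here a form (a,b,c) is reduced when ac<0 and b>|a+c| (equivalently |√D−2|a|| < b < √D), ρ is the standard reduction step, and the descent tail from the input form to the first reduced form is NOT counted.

D = 8, ⌊√D⌋ = 2
river: ρ → (1,2,-1)
river: ρ → (-1,2,1)
ρ-cycle length = 2 (tail of 0 descent steps not counted)

2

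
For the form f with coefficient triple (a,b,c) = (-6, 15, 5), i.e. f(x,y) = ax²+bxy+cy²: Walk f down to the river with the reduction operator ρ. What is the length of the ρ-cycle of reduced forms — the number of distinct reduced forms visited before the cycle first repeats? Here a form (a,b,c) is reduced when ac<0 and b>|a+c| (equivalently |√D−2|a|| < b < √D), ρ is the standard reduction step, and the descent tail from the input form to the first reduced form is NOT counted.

D = 345, ⌊√D⌋ = 18
river: ρ → (5,15,-6)
river: ρ → (-6,9,11)
river: ρ → (11,13,-4)
river: ρ → (-4,11,14)
river: ρ → (14,17,-1)
river: ρ → (-1,17,14)
river: ρ → (14,11,-4)
river: ρ → (-4,13,11)
river: ρ → (11,9,-6)
river: ρ → (-6,15,5)
ρ-cycle length = 10 (tail of 0 descent steps not counted)

10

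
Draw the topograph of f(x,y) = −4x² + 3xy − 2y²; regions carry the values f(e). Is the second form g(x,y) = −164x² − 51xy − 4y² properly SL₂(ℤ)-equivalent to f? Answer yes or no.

D₁ = -23, D₂ = -23
f is negative-definite; reduce −f:
−f: flip: (4,-3,2)→(2,3,4)
−f: translate: b→-1 (≡3 mod 4), so (2,3,4)→(2,-1,3)
−f: reduced (well bottom): (2,-1,3) with a≤c, −a<b≤a
flip sign back: reduced form of f is (-2,1,-3)
g is negative-definite; reduce −g:
−g: flip: (164,51,4)→(4,-51,164)
−g: translate: b→-3 (≡-51 mod 8), so (4,-51,164)→(4,-3,2)
−g: flip: (4,-3,2)→(2,3,4)
−g: translate: b→-1 (≡3 mod 4), so (2,3,4)→(2,-1,3)
−g: reduced (well bottom): (2,-1,3) with a≤c, −a<b≤a
flip sign back: reduced form of g is (-2,1,-3)
reduced forms (-2, 1, -3) vs (-2, 1, -3) ⇒ equivalent

yes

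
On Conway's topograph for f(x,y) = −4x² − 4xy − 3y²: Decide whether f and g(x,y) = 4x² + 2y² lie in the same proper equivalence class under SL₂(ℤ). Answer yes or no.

D₁ = -32, D₂ = -32
f is negative-definite; reduce −f:
−f: flip: (4,4,3)→(3,-4,4)
−f: translate: b→2 (≡-4 mod 6), so (3,-4,4)→(3,2,3)
−f: reduced (well bottom): (3,2,3) with a≤c, −a<b≤a
flip sign back: reduced form of f is (-3,-2,-3)
g: flip: (4,0,2)→(2,0,4)
g: reduced (well bottom): (2,0,4) with a≤c, −a<b≤a
reduced forms (-3, -2, -3) vs (2, 0, 4) ⇒ inequivalent

no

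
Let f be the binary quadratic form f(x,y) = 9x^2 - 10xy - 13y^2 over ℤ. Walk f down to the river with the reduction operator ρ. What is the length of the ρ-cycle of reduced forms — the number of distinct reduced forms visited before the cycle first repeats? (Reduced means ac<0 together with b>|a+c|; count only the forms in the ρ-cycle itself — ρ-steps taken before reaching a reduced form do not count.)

D = 568, ⌊√D⌋ = 23
descent: ρ → (-13,10,9)  [lands on river]
river: ρ → (9,8,-14)
river: ρ → (-14,20,3)
river: ρ → (3,22,-7)
river: ρ → (-7,20,6)
river: ρ → (6,16,-13)
ρ-cycle length = 6 (tail of 1 descent step not counted)

6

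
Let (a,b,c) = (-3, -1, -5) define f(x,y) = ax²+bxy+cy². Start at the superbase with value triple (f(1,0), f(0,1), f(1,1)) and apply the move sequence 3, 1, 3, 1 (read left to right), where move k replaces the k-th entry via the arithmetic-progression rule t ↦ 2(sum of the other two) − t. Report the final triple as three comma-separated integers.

start (-3,-5,-9) = (f(1,0),f(0,1),f(1,1))
replace slot 3: 2·((-3)+(-5)) − (-9) = -7 → (-3,-5,-7)
replace slot 1: 2·((-5)+(-7)) − (-3) = -21 → (-21,-5,-7)
replace slot 3: 2·((-21)+(-5)) − (-7) = -45 → (-21,-5,-45)
replace slot 1: 2·((-5)+(-45)) − (-21) = -79 → (-79,-5,-45)

-79,-5,-45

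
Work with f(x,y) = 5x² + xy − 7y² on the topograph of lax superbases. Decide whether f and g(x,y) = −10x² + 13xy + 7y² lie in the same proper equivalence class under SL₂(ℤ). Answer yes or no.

D₁ = 141, D₂ = 449
discriminants differ ⇒ not SL₂(ℤ)-equivalent

no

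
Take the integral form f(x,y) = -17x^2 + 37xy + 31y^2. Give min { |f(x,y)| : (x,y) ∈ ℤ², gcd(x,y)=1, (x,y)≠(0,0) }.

river: ρ → (31,25,-23)
river: ρ → (-23,21,33)
river: ρ → (33,45,-11)
river: ρ → (-11,43,37)
river: ρ → (37,31,-17)
river: ρ → (-17,37,31)
closes: descent 0, river 6
min |a| on river = 11

11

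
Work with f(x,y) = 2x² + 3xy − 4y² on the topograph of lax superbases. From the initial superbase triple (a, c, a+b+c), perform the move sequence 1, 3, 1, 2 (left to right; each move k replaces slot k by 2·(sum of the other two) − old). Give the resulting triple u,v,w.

start (2,-4,1) = (f(1,0),f(0,1),f(1,1))
replace slot 1: 2·((-4)+1) − 2 = -8 → (-8,-4,1)
replace slot 3: 2·((-8)+(-4)) − 1 = -25 → (-8,-4,-25)
replace slot 1: 2·((-4)+(-25)) − (-8) = -50 → (-50,-4,-25)
replace slot 2: 2·((-50)+(-25)) − (-4) = -146 → (-50,-146,-25)

-50,-146,-25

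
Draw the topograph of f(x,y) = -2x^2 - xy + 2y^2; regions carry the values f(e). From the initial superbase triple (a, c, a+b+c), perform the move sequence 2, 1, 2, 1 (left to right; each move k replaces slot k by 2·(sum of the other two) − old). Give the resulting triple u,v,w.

start (-2,2,-1) = (f(1,0),f(0,1),f(1,1))
replace slot 2: 2·((-2)+(-1)) − 2 = -8 → (-2,-8,-1)
replace slot 1: 2·((-8)+(-1)) − (-2) = -16 → (-16,-8,-1)
replace slot 2: 2·((-16)+(-1)) − (-8) = -26 → (-16,-26,-1)
replace slot 1: 2·((-26)+(-1)) − (-16) = -38 → (-38,-26,-1)

-38,-26,-1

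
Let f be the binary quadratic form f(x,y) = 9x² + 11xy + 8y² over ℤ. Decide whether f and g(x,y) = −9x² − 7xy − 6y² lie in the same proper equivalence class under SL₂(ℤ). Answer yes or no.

D₁ = -167, D₂ = -167
f: translate: b→-7 (≡11 mod 18), so (9,11,8)→(9,-7,6)
f: flip: (9,-7,6)→(6,7,9)
f: translate: b→-5 (≡7 mod 12), so (6,7,9)→(6,-5,8)
f: reduced (well bottom): (6,-5,8) with a≤c, −a<b≤a
g is negative-definite; reduce −g:
−g: flip: (9,7,6)→(6,-7,9)
−g: translate: b→5 (≡-7 mod 12), so (6,-7,9)→(6,5,8)
−g: reduced (well bottom): (6,5,8) with a≤c, −a<b≤a
flip sign back: reduced form of g is (-6,-5,-8)
reduced forms (6, -5, 8) vs (-6, -5, -8) ⇒ inequivalent

no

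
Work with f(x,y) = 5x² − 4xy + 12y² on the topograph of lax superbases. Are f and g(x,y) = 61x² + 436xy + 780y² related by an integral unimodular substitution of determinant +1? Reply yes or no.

D₁ = -224, D₂ = -224
f: reduced (well bottom): (5,-4,12) with a≤c, −a<b≤a
g: translate: b→-52 (≡436 mod 122), so (61,436,780)→(61,-52,12)
g: flip: (61,-52,12)→(12,52,61)
g: translate: b→4 (≡52 mod 24), so (12,52,61)→(12,4,5)
g: flip: (12,4,5)→(5,-4,12)
g: reduced (well bottom): (5,-4,12) with a≤c, −a<b≤a
reduced forms (5, -4, 12) vs (5, -4, 12) ⇒ equivalent

yes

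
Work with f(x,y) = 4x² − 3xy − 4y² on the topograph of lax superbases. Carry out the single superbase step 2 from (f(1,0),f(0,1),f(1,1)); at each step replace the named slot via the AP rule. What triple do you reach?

start (4,-4,-3) = (f(1,0),f(0,1),f(1,1))
replace slot 2: 2·(4+(-3)) − (-4) = 6 → (4,6,-3)

4,6,-3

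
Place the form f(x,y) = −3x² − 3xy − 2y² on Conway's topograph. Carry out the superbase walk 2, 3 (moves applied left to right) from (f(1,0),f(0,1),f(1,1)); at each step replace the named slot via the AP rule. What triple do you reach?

start (-3,-2,-8) = (f(1,0),f(0,1),f(1,1))
replace slot 2: 2·((-3)+(-8)) − (-2) = -20 → (-3,-20,-8)
replace slot 3: 2·((-3)+(-20)) − (-8) = -38 → (-3,-20,-38)

-3,-20,-38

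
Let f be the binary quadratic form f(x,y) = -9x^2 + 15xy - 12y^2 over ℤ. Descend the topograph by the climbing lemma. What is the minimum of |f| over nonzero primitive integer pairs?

translate: b→3 (≡-15 mod 18), so (9,-15,12)→(9,3,6)
flip: (9,3,6)→(6,-3,9)
reduced (well bottom): (6,-3,9) with a≤c, −a<b≤a
well minimum |f| = |-6| = 6 (negative-definite)

6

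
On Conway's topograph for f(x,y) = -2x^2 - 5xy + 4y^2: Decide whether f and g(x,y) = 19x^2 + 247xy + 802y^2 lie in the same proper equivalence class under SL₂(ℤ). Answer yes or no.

D₁ = 57, D₂ = 57
river cycle of f (length 6): (4, 5, -2), (-2, 7, 1), (1, 7, -2), (-2, 5, 4), (4, 3, -3), (-3, 3, 4)
river cycle of g (length 6): (4, 5, -2), (-2, 7, 1), (1, 7, -2), (-2, 5, 4), (4, 3, -3), (-3, 3, 4)
cycles coincide ⇒ equivalent

yes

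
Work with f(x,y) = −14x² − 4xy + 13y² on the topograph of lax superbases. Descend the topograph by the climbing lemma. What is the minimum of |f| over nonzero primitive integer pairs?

descent: ρ → (13,4,-14)  [lands on river]
river: ρ → (-14,24,3)
river: ρ → (3,24,-14)
river: ρ → (-14,4,13)
river: ρ → (13,22,-5)
river: ρ → (-5,18,21)
river: ρ → (21,24,-2)
river: ρ → (-2,24,21)
river: ρ → (21,18,-5)
river: ρ → (-5,22,13)
closes: descent 1, river 10
min |a| on river = 2

2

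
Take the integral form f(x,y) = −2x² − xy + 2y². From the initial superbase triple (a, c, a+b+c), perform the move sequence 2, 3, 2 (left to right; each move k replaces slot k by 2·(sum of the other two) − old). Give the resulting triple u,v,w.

start (-2,2,-1) = (f(1,0),f(0,1),f(1,1))
replace slot 2: 2·((-2)+(-1)) − 2 = -8 → (-2,-8,-1)
replace slot 3: 2·((-2)+(-8)) − (-1) = -19 → (-2,-8,-19)
replace slot 2: 2·((-2)+(-19)) − (-8) = -34 → (-2,-34,-19)

-2,-34,-19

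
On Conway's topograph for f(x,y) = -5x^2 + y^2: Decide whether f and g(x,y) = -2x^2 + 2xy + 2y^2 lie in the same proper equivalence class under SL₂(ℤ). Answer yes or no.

D₁ = 20, D₂ = 20
river cycle of f (length 2): (1, 4, -1), (-1, 4, 1)
river cycle of g (length 2): (2, 2, -2), (-2, 2, 2)
cycles differ ⇒ inequivalent

no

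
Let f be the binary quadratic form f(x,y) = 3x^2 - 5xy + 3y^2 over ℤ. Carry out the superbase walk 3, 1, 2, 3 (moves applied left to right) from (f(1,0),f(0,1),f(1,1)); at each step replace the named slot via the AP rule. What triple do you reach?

start (3,3,1) = (f(1,0),f(0,1),f(1,1))
replace slot 3: 2·(3+3) − 1 = 11 → (3,3,11)
replace slot 1: 2·(3+11) − 3 = 25 → (25,3,11)
replace slot 2: 2·(25+11) − 3 = 69 → (25,69,11)
replace slot 3: 2·(25+69) − 11 = 177 → (25,69,177)

25,69,177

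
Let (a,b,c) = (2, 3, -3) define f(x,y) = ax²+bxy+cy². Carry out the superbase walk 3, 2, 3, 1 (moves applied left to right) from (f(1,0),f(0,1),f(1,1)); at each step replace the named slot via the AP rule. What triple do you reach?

start (2,-3,2) = (f(1,0),f(0,1),f(1,1))
replace slot 3: 2·(2+(-3)) − 2 = -4 → (2,-3,-4)
replace slot 2: 2·(2+(-4)) − (-3) = -1 → (2,-1,-4)
replace slot 3: 2·(2+(-1)) − (-4) = 6 → (2,-1,6)
replace slot 1: 2·((-1)+6) − 2 = 8 → (8,-1,6)

8,-1,6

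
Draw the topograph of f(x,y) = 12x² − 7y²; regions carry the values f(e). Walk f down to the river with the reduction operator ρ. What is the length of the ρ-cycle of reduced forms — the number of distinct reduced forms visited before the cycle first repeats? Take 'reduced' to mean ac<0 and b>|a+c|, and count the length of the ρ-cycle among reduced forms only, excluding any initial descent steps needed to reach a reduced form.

D = 336, ⌊√D⌋ = 18
descent: ρ → (-7,14,5)  [lands on river]
river: ρ → (5,16,-4)
river: ρ → (-4,16,5)
river: ρ → (5,14,-7)
ρ-cycle length = 4 (tail of 1 descent step not counted)

4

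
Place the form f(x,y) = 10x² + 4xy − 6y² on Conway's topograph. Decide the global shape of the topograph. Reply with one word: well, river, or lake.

D = b²−4ac = 4² − 4·10·(-6) = 256
D = 16² is a perfect square ⇒ form factors over ℤ ⇒ lakes

lake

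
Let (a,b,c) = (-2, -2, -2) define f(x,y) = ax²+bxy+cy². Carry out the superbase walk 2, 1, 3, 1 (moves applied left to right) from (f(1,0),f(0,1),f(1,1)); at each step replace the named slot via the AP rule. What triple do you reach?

start (-2,-2,-6) = (f(1,0),f(0,1),f(1,1))
replace slot 2: 2·((-2)+(-6)) − (-2) = -14 → (-2,-14,-6)
replace slot 1: 2·((-14)+(-6)) − (-2) = -38 → (-38,-14,-6)
replace slot 3: 2·((-38)+(-14)) − (-6) = -98 → (-38,-14,-98)
replace slot 1: 2·((-14)+(-98)) − (-38) = -186 → (-186,-14,-98)

-186,-14,-98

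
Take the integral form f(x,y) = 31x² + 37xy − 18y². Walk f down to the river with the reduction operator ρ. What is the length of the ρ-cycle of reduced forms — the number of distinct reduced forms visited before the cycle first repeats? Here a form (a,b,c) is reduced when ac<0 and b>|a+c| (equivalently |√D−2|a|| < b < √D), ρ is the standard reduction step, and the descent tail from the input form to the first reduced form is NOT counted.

D = 3601, ⌊√D⌋ = 60
river: ρ → (-18,35,33)
river: ρ → (33,31,-20)
river: ρ → (-20,49,15)
river: ρ → (15,41,-32)
river: ρ → (-32,23,24)
river: ρ → (24,25,-31)
river: ρ → (-31,37,18)
river: ρ → (18,35,-33)
river: ρ → (-33,31,20)
river: ρ → (20,49,-15)
river: ρ → (-15,41,32)
river: ρ → (32,23,-24)
river: ρ → (-24,25,31)
river: ρ → (31,37,-18)
ρ-cycle length = 14 (tail of 0 descent steps not counted)

14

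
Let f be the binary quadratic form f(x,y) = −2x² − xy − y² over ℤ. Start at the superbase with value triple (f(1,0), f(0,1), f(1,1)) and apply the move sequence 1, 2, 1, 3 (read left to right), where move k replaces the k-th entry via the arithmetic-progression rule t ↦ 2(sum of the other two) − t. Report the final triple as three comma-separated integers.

start (-2,-1,-4) = (f(1,0),f(0,1),f(1,1))
replace slot 1: 2·((-1)+(-4)) − (-2) = -8 → (-8,-1,-4)
replace slot 2: 2·((-8)+(-4)) − (-1) = -23 → (-8,-23,-4)
replace slot 1: 2·((-23)+(-4)) − (-8) = -46 → (-46,-23,-4)
replace slot 3: 2·((-46)+(-23)) − (-4) = -134 → (-46,-23,-134)

-46,-23,-134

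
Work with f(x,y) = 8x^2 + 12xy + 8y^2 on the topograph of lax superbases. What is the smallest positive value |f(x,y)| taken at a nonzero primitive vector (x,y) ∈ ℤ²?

translate: b→-4 (≡12 mod 16), so (8,12,8)→(8,-4,4)
flip: (8,-4,4)→(4,4,8)
reduced (well bottom): (4,4,8) with a≤c, −a<b≤a
well minimum = a = 4

4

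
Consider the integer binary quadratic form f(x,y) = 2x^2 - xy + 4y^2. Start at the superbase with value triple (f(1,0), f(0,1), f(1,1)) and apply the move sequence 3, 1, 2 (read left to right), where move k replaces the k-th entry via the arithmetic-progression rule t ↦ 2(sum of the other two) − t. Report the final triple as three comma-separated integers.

start (2,4,5) = (f(1,0),f(0,1),f(1,1))
replace slot 3: 2·(2+4) − 5 = 7 → (2,4,7)
replace slot 1: 2·(4+7) − 2 = 20 → (20,4,7)
replace slot 2: 2·(20+7) − 4 = 50 → (20,50,7)

20,50,7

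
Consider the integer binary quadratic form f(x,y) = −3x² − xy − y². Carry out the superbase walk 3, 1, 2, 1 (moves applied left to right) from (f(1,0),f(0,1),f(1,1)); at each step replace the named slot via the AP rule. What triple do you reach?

start (-3,-1,-5) = (f(1,0),f(0,1),f(1,1))
replace slot 3: 2·((-3)+(-1)) − (-5) = -3 → (-3,-1,-3)
replace slot 1: 2·((-1)+(-3)) − (-3) = -5 → (-5,-1,-3)
replace slot 2: 2·((-5)+(-3)) − (-1) = -15 → (-5,-15,-3)
replace slot 1: 2·((-15)+(-3)) − (-5) = -31 → (-31,-15,-3)

-31,-15,-3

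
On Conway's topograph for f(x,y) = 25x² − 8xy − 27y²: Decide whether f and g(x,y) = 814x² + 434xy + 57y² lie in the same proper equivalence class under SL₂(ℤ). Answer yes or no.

D₁ = 2764, D₂ = 2764
river cycle of f (length 38): (-27, 8, 25), (25, 42, -10), (-10, 38, 33), (33, 28, -15), (-15, 32, 29), (29, 26, -18), (-18, 46, 9), (9, 44, -23), (-23, 48, 5), (5, 52, -3), … (28 more)
river cycle of g (length 38): (-10, 38, 33), (33, 28, -15), (-15, 32, 29), (29, 26, -18), (-18, 46, 9), (9, 44, -23), (-23, 48, 5), (5, 52, -3), (-3, 50, 22), (22, 38, -15), … (28 more)
cycles coincide ⇒ equivalent

yes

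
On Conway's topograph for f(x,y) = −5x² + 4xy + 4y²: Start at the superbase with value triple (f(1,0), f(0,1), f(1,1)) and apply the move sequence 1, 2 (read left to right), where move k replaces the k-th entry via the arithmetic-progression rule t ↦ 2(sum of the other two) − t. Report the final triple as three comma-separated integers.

start (-5,4,3) = (f(1,0),f(0,1),f(1,1))
replace slot 1: 2·(4+3) − (-5) = 19 → (19,4,3)
replace slot 2: 2·(19+3) − 4 = 40 → (19,40,3)

19,40,3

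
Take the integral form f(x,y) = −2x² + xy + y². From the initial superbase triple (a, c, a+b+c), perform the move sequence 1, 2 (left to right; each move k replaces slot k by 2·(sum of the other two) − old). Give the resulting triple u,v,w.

start (-2,1,0) = (f(1,0),f(0,1),f(1,1))
replace slot 1: 2·(1+0) − (-2) = 4 → (4,1,0)
replace slot 2: 2·(4+0) − 1 = 7 → (4,7,0)

4,7,0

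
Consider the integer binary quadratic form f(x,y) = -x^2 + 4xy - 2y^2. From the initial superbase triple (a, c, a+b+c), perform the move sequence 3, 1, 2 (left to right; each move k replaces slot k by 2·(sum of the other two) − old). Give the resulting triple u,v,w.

start (-1,-2,1) = (f(1,0),f(0,1),f(1,1))
replace slot 3: 2·((-1)+(-2)) − 1 = -7 → (-1,-2,-7)
replace slot 1: 2·((-2)+(-7)) − (-1) = -17 → (-17,-2,-7)
replace slot 2: 2·((-17)+(-7)) − (-2) = -46 → (-17,-46,-7)

-17,-46,-7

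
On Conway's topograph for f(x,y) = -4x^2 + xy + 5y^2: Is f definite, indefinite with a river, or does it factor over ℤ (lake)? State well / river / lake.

D = b²−4ac = 1² − 4·(-4)·5 = 81
D = 9² is a perfect square ⇒ form factors over ℤ ⇒ lakes

lake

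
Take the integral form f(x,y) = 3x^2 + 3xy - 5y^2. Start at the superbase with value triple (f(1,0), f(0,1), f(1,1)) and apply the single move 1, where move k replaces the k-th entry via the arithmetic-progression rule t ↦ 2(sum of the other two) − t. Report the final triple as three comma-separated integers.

start (3,-5,1) = (f(1,0),f(0,1),f(1,1))
replace slot 1: 2·((-5)+1) − 3 = -11 → (-11,-5,1)

-11,-5,1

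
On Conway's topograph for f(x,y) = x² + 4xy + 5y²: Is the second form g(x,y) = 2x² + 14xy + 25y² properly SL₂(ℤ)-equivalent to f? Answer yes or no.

D₁ = -4, D₂ = -4
f: translate: b→0 (≡4 mod 2), so (1,4,5)→(1,0,1)
f: reduced (well bottom): (1,0,1) with a≤c, −a<b≤a
g: translate: b→2 (≡14 mod 4), so (2,14,25)→(2,2,1)
g: flip: (2,2,1)→(1,-2,2)
g: translate: b→0 (≡-2 mod 2), so (1,-2,2)→(1,0,1)
g: reduced (well bottom): (1,0,1) with a≤c, −a<b≤a
reduced forms (1, 0, 1) vs (1, 0, 1) ⇒ equivalent

yes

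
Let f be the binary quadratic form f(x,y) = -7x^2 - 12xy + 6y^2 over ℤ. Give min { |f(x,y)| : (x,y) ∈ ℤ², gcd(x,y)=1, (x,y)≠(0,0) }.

descent: ρ → (6,12,-7)  [lands on river]
river: ρ → (-7,16,2)
river: ρ → (2,16,-7)
river: ρ → (-7,12,6)
closes: descent 1, river 4
min |a| on river = 2

2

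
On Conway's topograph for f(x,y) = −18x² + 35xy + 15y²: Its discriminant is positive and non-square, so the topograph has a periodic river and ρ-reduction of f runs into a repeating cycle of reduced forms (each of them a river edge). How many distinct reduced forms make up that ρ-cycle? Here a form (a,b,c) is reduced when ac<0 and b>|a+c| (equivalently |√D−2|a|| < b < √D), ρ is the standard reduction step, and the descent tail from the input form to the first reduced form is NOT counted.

D = 2305, ⌊√D⌋ = 48
river: ρ → (15,25,-28)
river: ρ → (-28,31,12)
river: ρ → (12,41,-13)
river: ρ → (-13,37,18)
river: ρ → (18,35,-15)
river: ρ → (-15,25,28)
river: ρ → (28,31,-12)
river: ρ → (-12,41,13)
river: ρ → (13,37,-18)
river: ρ → (-18,35,15)
ρ-cycle length = 10 (tail of 0 descent steps not counted)

10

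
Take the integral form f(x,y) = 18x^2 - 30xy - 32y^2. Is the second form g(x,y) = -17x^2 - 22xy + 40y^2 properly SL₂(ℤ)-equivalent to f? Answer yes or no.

D₁ = 3204, D₂ = 3204
river cycle of f (length 28): (-32, 30, 18), (18, 42, -20), (-20, 38, 22), (22, 50, -8), (-8, 46, 34), (34, 22, -20), (-20, 18, 36), (36, 54, -2), (-2, 54, 36), (36, 18, -20), … (18 more)
river cycle of g (length 20): (-17, 46, 16), (16, 50, -11), (-11, 38, 40), (40, 42, -9), (-9, 48, 25), (25, 52, -5), (-5, 48, 45), (45, 42, -8), (-8, 54, 9), (9, 54, -8), … (10 more)
cycles differ ⇒ inequivalent

no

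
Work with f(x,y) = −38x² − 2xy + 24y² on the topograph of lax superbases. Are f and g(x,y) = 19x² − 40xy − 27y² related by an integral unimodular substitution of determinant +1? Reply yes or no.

D₁ = 3652, D₂ = 3652
river cycle of f (length 32): (24, 50, -12), (-12, 46, 32), (32, 18, -26), (-26, 34, 24), (24, 14, -36), (-36, 58, 2), (2, 58, -36), (-36, 14, 24), (24, 34, -26), (-26, 18, 32), … (22 more)
river cycle of g (length 32): (-27, 40, 19), (19, 36, -31), (-31, 26, 24), (24, 22, -33), (-33, 44, 13), (13, 60, -1), (-1, 60, 13), (13, 44, -33), (-33, 22, 24), (24, 26, -31), … (22 more)
cycles differ ⇒ inequivalent

no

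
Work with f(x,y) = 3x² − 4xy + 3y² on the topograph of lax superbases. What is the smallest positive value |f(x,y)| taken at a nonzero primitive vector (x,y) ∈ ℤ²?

translate: b→2 (≡-4 mod 6), so (3,-4,3)→(3,2,2)
flip: (3,2,2)→(2,-2,3)
translate: b→2 (≡-2 mod 4), so (2,-2,3)→(2,2,3)
reduced (well bottom): (2,2,3) with a≤c, −a<b≤a
well minimum = a = 2

2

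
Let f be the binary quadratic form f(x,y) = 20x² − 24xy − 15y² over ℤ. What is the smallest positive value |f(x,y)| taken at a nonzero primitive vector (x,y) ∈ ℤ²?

descent: ρ → (-15,24,20)  [lands on river]
river: ρ → (20,16,-19)
river: ρ → (-19,22,17)
river: ρ → (17,12,-24)
river: ρ → (-24,36,5)
river: ρ → (5,34,-31)
river: ρ → (-31,28,8)
river: ρ → (8,36,-15)
closes: descent 1, river 8
min |a| on river = 5

5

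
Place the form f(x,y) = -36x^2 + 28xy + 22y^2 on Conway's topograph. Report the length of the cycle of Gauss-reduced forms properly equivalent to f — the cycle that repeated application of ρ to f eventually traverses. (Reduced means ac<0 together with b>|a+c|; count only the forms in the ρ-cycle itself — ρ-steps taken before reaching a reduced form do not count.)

D = 3952, ⌊√D⌋ = 62
river: ρ → (22,60,-4)
river: ρ → (-4,60,22)
river: ρ → (22,28,-36)
river: ρ → (-36,44,14)
river: ρ → (14,40,-42)
river: ρ → (-42,44,12)
river: ρ → (12,52,-26)
river: ρ → (-26,52,12)
river: ρ → (12,44,-42)
river: ρ → (-42,40,14)
river: ρ → (14,44,-36)
river: ρ → (-36,28,22)
ρ-cycle length = 12 (tail of 0 descent steps not counted)

12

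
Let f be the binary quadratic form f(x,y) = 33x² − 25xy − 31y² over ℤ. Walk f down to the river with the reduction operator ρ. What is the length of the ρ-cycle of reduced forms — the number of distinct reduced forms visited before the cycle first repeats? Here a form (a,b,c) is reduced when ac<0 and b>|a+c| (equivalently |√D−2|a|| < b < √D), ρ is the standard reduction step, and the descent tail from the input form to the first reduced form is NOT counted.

D = 4717, ⌊√D⌋ = 68
descent: ρ → (-31,25,33)  [lands on river]
river: ρ → (33,41,-23)
river: ρ → (-23,51,23)
river: ρ → (23,41,-33)
river: ρ → (-33,25,31)
river: ρ → (31,37,-27)
river: ρ → (-27,17,41)
river: ρ → (41,65,-3)
river: ρ → (-3,67,19)
river: ρ → (19,47,-33)
river: ρ → (-33,19,33)
river: ρ → (33,47,-19)
river: ρ → (-19,67,3)
river: ρ → (3,65,-41)
river: ρ → (-41,17,27)
river: ρ → (27,37,-31)
ρ-cycle length = 16 (tail of 1 descent step not counted)

16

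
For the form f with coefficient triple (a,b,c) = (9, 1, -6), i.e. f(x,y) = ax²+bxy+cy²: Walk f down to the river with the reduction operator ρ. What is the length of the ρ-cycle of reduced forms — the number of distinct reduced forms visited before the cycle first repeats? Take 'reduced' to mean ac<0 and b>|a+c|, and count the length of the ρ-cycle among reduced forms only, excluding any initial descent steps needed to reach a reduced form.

D = 217, ⌊√D⌋ = 14
descent: ρ → (-6,11,4)  [lands on river]
river: ρ → (4,13,-3)
river: ρ → (-3,11,8)
river: ρ → (8,5,-6)
river: ρ → (-6,7,7)
river: ρ → (7,7,-6)
river: ρ → (-6,5,8)
river: ρ → (8,11,-3)
river: ρ → (-3,13,4)
river: ρ → (4,11,-6)
river: ρ → (-6,13,2)
river: ρ → (2,11,-12)
river: ρ → (-12,13,1)
river: ρ → (1,13,-12)
river: ρ → (-12,11,2)
river: ρ → (2,13,-6)
ρ-cycle length = 16 (tail of 1 descent step not counted)

16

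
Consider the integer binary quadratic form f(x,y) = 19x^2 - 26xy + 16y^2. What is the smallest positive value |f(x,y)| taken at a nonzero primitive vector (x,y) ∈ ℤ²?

translate: b→12 (≡-26 mod 38), so (19,-26,16)→(19,12,9)
flip: (19,12,9)→(9,-12,19)
translate: b→6 (≡-12 mod 18), so (9,-12,19)→(9,6,16)
reduced (well bottom): (9,6,16) with a≤c, −a<b≤a
well minimum = a = 9

9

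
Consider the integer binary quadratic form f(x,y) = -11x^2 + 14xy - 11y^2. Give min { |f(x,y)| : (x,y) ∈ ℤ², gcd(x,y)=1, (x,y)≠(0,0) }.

translate: b→8 (≡-14 mod 22), so (11,-14,11)→(11,8,8)
flip: (11,8,8)→(8,-8,11)
translate: b→8 (≡-8 mod 16), so (8,-8,11)→(8,8,11)
reduced (well bottom): (8,8,11) with a≤c, −a<b≤a
well minimum |f| = |-8| = 8 (negative-definite)

8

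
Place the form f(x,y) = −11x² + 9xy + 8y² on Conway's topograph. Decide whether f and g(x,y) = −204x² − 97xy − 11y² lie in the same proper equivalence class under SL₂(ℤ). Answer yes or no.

D₁ = 433, D₂ = 433
river cycle of f (length 46): (8, 7, -12), (-12, 17, 3), (3, 19, -6), (-6, 17, 6), (6, 19, -3), (-3, 17, 12), (12, 7, -8), (-8, 9, 11), (11, 13, -6), (-6, 11, 13), … (36 more)
river cycle of g (length 46): (-11, 9, 8), (8, 7, -12), (-12, 17, 3), (3, 19, -6), (-6, 17, 6), (6, 19, -3), (-3, 17, 12), (12, 7, -8), (-8, 9, 11), (11, 13, -6), … (36 more)
cycles coincide ⇒ equivalent

yes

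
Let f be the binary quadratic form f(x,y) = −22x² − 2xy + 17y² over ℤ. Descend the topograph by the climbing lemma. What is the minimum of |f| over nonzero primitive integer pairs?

descent: ρ → (17,36,-3)  [lands on river]
river: ρ → (-3,36,17)
river: ρ → (17,32,-7)
river: ρ → (-7,38,2)
river: ρ → (2,38,-7)
river: ρ → (-7,32,17)
closes: descent 1, river 6
min |a| on river = 2

2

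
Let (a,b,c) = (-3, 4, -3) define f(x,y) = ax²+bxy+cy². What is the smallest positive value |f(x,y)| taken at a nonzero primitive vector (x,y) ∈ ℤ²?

translate: b→2 (≡-4 mod 6), so (3,-4,3)→(3,2,2)
flip: (3,2,2)→(2,-2,3)
translate: b→2 (≡-2 mod 4), so (2,-2,3)→(2,2,3)
reduced (well bottom): (2,2,3) with a≤c, −a<b≤a
well minimum |f| = |-2| = 2 (negative-definite)

2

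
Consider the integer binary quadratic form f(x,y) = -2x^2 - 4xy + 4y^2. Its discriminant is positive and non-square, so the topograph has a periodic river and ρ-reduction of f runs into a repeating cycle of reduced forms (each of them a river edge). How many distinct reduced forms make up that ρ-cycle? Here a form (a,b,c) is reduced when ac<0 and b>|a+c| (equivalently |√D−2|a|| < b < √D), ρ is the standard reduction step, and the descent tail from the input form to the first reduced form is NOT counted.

D = 48, ⌊√D⌋ = 6
descent: ρ → (4,4,-2)  [lands on river]
river: ρ → (-2,4,4)
ρ-cycle length = 2 (tail of 1 descent step not counted)

2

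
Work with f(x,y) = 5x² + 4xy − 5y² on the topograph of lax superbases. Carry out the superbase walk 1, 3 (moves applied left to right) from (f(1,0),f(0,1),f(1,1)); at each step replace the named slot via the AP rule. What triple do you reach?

start (5,-5,4) = (f(1,0),f(0,1),f(1,1))
replace slot 1: 2·((-5)+4) − 5 = -7 → (-7,-5,4)
replace slot 3: 2·((-7)+(-5)) − 4 = -28 → (-7,-5,-28)

-7,-5,-28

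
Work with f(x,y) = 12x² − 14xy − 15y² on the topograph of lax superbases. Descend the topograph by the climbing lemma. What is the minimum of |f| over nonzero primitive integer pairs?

descent: ρ → (-15,14,12)  [lands on river]
river: ρ → (12,10,-17)
river: ρ → (-17,24,5)
river: ρ → (5,26,-12)
river: ρ → (-12,22,9)
river: ρ → (9,14,-20)
river: ρ → (-20,26,3)
river: ρ → (3,28,-11)
river: ρ → (-11,16,15)
river: ρ → (15,14,-12)
river: ρ → (-12,10,17)
river: ρ → (17,24,-5)
river: ρ → (-5,26,12)
river: ρ → (12,22,-9)
river: ρ → (-9,14,20)
river: ρ → (20,26,-3)
river: ρ → (-3,28,11)
river: ρ → (11,16,-15)
closes: descent 1, river 18
min |a| on river = 3

3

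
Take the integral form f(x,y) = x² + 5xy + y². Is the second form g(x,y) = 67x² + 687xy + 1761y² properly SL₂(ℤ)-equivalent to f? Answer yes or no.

D₁ = 21, D₂ = 21
river cycle of f (length 2): (1, 3, -3), (-3, 3, 1)
river cycle of g (length 2): (1, 3, -3), (-3, 3, 1)
cycles coincide ⇒ equivalent

yes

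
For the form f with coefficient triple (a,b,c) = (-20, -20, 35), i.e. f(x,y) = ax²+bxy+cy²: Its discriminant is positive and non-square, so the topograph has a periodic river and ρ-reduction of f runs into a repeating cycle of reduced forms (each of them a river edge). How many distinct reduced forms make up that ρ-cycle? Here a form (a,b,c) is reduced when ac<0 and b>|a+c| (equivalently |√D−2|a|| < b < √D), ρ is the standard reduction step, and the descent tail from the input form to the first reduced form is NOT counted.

D = 3200, ⌊√D⌋ = 56
descent: ρ → (35,20,-20)  [lands on river]
river: ρ → (-20,20,35)
river: ρ → (35,50,-5)
river: ρ → (-5,50,35)
ρ-cycle length = 4 (tail of 1 descent step not counted)

4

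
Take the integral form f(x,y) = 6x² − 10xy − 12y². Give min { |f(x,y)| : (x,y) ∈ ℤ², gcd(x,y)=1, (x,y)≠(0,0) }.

descent: ρ → (-12,10,6)  [lands on river]
river: ρ → (6,14,-8)
river: ρ → (-8,18,2)
river: ρ → (2,18,-8)
river: ρ → (-8,14,6)
river: ρ → (6,10,-12)
river: ρ → (-12,14,4)
river: ρ → (4,18,-4)
river: ρ → (-4,14,12)
river: ρ → (12,10,-6)
river: ρ → (-6,14,8)
river: ρ → (8,18,-2)
river: ρ → (-2,18,8)
river: ρ → (8,14,-6)
river: ρ → (-6,10,12)
river: ρ → (12,14,-4)
river: ρ → (-4,18,4)
river: ρ → (4,14,-12)
closes: descent 1, river 18
min |a| on river = 2

2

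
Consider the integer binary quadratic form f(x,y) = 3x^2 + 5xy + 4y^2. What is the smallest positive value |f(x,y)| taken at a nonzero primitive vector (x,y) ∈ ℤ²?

translate: b→-1 (≡5 mod 6), so (3,5,4)→(3,-1,2)
flip: (3,-1,2)→(2,1,3)
reduced (well bottom): (2,1,3) with a≤c, −a<b≤a
well minimum = a = 2

2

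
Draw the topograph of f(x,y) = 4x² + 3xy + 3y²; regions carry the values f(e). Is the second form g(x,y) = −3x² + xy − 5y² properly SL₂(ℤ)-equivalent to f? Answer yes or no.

D₁ = -39, D₂ = -59
discriminants differ ⇒ not SL₂(ℤ)-equivalent

no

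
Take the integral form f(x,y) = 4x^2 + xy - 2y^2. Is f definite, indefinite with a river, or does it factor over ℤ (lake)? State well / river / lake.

D = b²−4ac = 1² − 4·4·(-2) = 33
D > 0 non-square ⇒ indefinite ⇒ periodic river

river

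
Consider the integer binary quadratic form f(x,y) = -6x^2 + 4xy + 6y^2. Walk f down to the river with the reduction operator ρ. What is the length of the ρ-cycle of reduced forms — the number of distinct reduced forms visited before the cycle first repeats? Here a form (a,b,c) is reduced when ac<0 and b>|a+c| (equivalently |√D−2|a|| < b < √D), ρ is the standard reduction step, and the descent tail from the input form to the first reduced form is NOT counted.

D = 160, ⌊√D⌋ = 12
river: ρ → (6,8,-4)
river: ρ → (-4,8,6)
river: ρ → (6,4,-6)
river: ρ → (-6,8,4)
river: ρ → (4,8,-6)
river: ρ → (-6,4,6)
ρ-cycle length = 6 (tail of 0 descent steps not counted)

6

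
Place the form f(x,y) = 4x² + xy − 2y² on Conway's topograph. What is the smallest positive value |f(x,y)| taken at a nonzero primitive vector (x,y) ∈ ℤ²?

descent: ρ → (-2,3,3)  [lands on river]
river: ρ → (3,3,-2)
river: ρ → (-2,5,1)
river: ρ → (1,5,-2)
closes: descent 1, river 4
min |a| on river = 1

1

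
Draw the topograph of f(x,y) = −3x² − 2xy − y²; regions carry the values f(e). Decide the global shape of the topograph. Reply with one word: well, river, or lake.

D = b²−4ac = (-2)² − 4·(-3)·(-1) = -8
D < 0 ⇒ definite ⇒ every region one sign ⇒ single well

well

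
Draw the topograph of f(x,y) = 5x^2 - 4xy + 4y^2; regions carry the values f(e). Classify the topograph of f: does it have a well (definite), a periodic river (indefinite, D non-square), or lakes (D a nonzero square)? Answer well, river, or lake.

D = b²−4ac = (-4)² − 4·5·4 = -64
D < 0 ⇒ definite ⇒ every region one sign ⇒ single well

well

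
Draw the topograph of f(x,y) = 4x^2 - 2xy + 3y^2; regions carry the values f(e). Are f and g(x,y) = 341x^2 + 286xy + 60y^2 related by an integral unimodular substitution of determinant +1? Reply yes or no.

D₁ = -44, D₂ = -44
f: flip: (4,-2,3)→(3,2,4)
f: reduced (well bottom): (3,2,4) with a≤c, −a<b≤a
g: flip: (341,286,60)→(60,-286,341)
g: translate: b→-46 (≡-286 mod 120), so (60,-286,341)→(60,-46,9)
g: flip: (60,-46,9)→(9,46,60)
g: translate: b→-8 (≡46 mod 18), so (9,46,60)→(9,-8,3)
g: flip: (9,-8,3)→(3,8,9)
g: translate: b→2 (≡8 mod 6), so (3,8,9)→(3,2,4)
g: reduced (well bottom): (3,2,4) with a≤c, −a<b≤a
reduced forms (3, 2, 4) vs (3, 2, 4) ⇒ equivalent

yes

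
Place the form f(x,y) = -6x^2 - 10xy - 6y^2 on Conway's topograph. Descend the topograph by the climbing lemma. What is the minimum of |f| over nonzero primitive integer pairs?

translate: b→-2 (≡10 mod 12), so (6,10,6)→(6,-2,2)
flip: (6,-2,2)→(2,2,6)
reduced (well bottom): (2,2,6) with a≤c, −a<b≤a
well minimum |f| = |-2| = 2 (negative-definite)

2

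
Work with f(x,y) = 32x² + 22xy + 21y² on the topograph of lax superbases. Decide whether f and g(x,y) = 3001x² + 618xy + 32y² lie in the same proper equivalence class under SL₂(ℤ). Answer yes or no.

D₁ = -2204, D₂ = -2204
f: flip: (32,22,21)→(21,-22,32)
f: translate: b→20 (≡-22 mod 42), so (21,-22,32)→(21,20,31)
f: reduced (well bottom): (21,20,31) with a≤c, −a<b≤a
g: flip: (3001,618,32)→(32,-618,3001)
g: translate: b→22 (≡-618 mod 64), so (32,-618,3001)→(32,22,21)
g: flip: (32,22,21)→(21,-22,32)
g: translate: b→20 (≡-22 mod 42), so (21,-22,32)→(21,20,31)
g: reduced (well bottom): (21,20,31) with a≤c, −a<b≤a
reduced forms (21, 20, 31) vs (21, 20, 31) ⇒ equivalent

yes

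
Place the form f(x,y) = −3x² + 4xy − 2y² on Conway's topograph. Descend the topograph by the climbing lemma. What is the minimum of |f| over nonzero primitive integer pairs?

translate: b→2 (≡-4 mod 6), so (3,-4,2)→(3,2,1)
flip: (3,2,1)→(1,-2,3)
translate: b→0 (≡-2 mod 2), so (1,-2,3)→(1,0,2)
reduced (well bottom): (1,0,2) with a≤c, −a<b≤a
well minimum |f| = |-1| = 1 (negative-definite)

1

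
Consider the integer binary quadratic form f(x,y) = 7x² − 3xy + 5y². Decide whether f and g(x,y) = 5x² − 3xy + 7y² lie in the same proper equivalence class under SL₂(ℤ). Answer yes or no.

D₁ = -131, D₂ = -131
f: flip: (7,-3,5)→(5,3,7)
f: reduced (well bottom): (5,3,7) with a≤c, −a<b≤a
g: reduced (well bottom): (5,-3,7) with a≤c, −a<b≤a
reduced forms (5, 3, 7) vs (5, -3, 7) ⇒ inequivalent

no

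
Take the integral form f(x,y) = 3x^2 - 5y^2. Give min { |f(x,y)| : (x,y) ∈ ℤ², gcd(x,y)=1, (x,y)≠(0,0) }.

descent: ρ → (-5,0,3)
descent: ρ → (3,6,-2)  [lands on river]
river: ρ → (-2,6,3)
closes: descent 2, river 2
min |a| on river = 2

2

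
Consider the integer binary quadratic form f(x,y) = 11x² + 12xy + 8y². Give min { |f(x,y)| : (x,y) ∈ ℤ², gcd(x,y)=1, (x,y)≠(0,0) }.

translate: b→-10 (≡12 mod 22), so (11,12,8)→(11,-10,7)
flip: (11,-10,7)→(7,10,11)
translate: b→-4 (≡10 mod 14), so (7,10,11)→(7,-4,8)
reduced (well bottom): (7,-4,8) with a≤c, −a<b≤a
well minimum = a = 7

7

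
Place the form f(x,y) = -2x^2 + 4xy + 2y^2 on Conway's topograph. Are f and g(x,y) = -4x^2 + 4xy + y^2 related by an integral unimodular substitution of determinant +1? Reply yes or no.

D₁ = 32, D₂ = 32
river cycle of f (length 2): (2, 4, -2), (-2, 4, 2)
river cycle of g (length 2): (1, 4, -4), (-4, 4, 1)
cycles differ ⇒ inequivalent

no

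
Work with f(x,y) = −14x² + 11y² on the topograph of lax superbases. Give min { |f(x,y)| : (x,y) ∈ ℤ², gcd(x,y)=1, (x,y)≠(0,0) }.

descent: ρ → (11,22,-3)  [lands on river]
river: ρ → (-3,20,18)
river: ρ → (18,16,-5)
river: ρ → (-5,24,2)
river: ρ → (2,24,-5)
river: ρ → (-5,16,18)
river: ρ → (18,20,-3)
river: ρ → (-3,22,11)
closes: descent 1, river 8
min |a| on river = 2

2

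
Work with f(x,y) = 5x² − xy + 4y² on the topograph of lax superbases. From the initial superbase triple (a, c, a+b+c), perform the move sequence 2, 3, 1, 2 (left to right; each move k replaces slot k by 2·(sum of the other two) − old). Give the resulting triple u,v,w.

start (5,4,8) = (f(1,0),f(0,1),f(1,1))
replace slot 2: 2·(5+8) − 4 = 22 → (5,22,8)
replace slot 3: 2·(5+22) − 8 = 46 → (5,22,46)
replace slot 1: 2·(22+46) − 5 = 131 → (131,22,46)
replace slot 2: 2·(131+46) − 22 = 332 → (131,332,46)

131,332,46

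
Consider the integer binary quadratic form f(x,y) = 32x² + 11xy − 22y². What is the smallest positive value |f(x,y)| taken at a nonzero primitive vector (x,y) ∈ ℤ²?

river: ρ → (-22,33,21)
river: ρ → (21,51,-4)
river: ρ → (-4,53,8)
river: ρ → (8,43,-34)
river: ρ → (-34,25,17)
river: ρ → (17,43,-16)
river: ρ → (-16,53,2)
river: ρ → (2,51,-42)
river: ρ → (-42,33,11)
river: ρ → (11,33,-42)
river: ρ → (-42,51,2)
river: ρ → (2,53,-16)
river: ρ → (-16,43,17)
river: ρ → (17,25,-34)
river: ρ → (-34,43,8)
river: ρ → (8,53,-4)
river: ρ → (-4,51,21)
river: ρ → (21,33,-22)
river: ρ → (-22,11,32)
river: ρ → (32,53,-1)
river: ρ → (-1,53,32)
river: ρ → (32,11,-22)
closes: descent 0, river 22
min |a| on river = 1

1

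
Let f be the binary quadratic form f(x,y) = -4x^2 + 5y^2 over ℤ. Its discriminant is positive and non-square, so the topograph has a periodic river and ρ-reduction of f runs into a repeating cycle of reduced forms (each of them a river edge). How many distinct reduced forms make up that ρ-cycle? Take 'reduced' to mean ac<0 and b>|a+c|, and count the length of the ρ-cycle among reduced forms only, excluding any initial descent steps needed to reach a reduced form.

D = 80, ⌊√D⌋ = 8
descent: ρ → (5,0,-4)
descent: ρ → (-4,8,1)  [lands on river]
river: ρ → (1,8,-4)
ρ-cycle length = 2 (tail of 2 descent steps not counted)

2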